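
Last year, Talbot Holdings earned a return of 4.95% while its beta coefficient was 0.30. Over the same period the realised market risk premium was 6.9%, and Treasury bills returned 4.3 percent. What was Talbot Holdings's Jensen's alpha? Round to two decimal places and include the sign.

CAPM benchmark = R_f + β(R_m − R_f) = 4.3% + 0.30 × 6.9% = 6.3700%
α = actual − benchmark = 4.95% − 6.3700% = -1.42%

-1.42%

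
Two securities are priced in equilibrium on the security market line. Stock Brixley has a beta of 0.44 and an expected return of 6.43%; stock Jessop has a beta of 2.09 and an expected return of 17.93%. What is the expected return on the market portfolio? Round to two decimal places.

10.33%

Both satisfy E(R) = R_f + β·MRP, so the slope of the SML is
MRP = (17.93% − 6.43%) / (2.09 − 0.44) = 11.50% / 1.65 = 6.9697%
R_f = E(R_Brixley) − β_Brixley·MRP = 6.43% − 0.44 × 6.9697% = 3.3633%
E(R_m) = R_f + MRP = 3.3633% + 6.9697% = 10.33%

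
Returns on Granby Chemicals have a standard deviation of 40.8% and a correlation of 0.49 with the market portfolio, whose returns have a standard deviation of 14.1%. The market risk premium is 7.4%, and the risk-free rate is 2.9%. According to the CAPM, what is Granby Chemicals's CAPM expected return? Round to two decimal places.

β = ρ × σ_i / σ_m = 0.49 × 40.8% / 14.1% = 1.4179
E(R) = 2.9% + 1.4179 × 7.4% = 13.39%

13.39%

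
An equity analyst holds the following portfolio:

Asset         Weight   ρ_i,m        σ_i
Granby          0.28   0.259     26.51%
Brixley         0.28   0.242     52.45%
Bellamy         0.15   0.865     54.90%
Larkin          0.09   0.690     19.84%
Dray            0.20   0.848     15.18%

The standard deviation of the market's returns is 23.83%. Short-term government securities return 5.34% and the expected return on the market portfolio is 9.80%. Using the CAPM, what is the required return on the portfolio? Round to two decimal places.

β_Granby = 0.259 × 26.51% / 23.83% = 0.2881
β_Brixley = 0.242 × 52.45% / 23.83% = 0.5326
β_Bellamy = 0.865 × 54.90% / 23.83% = 1.9928
β_Larkin = 0.690 × 19.84% / 23.83% = 0.5745
β_Dray = 0.848 × 15.18% / 23.83% = 0.5402
β_P = Σ w_i β_i = 0.28×0.2881 + 0.28×0.5326 + 0.15×1.9928 + 0.09×0.5745 + 0.20×0.5402 = 0.6885
MRP = 9.80% − 5.34% = 4.46%
E(R_P) = R_f + β_P × MRP = 5.34% + 0.6885 × 4.46% = 8.41%

8.41%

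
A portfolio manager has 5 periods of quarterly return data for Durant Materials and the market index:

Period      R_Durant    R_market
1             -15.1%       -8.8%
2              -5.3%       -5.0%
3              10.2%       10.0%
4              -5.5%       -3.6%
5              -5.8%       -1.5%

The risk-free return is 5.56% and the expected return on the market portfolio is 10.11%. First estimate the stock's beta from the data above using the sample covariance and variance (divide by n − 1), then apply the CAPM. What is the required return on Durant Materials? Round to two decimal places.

11.23%

Mean R_i = (-15.1 − 5.3 + 10.2 − 5.5 − 5.8) / 5 = -4.3000%
Mean R_m = (-8.8 − 5.0 + 10.0 − 3.6 − 1.5) / 5 = -1.7800%
Σ(R_i − R̄_i)(R_m − R̄_m) = 251.6100  ⇒  Cov = 251.6100 / 4 = 62.9025
Σ(R_m − R̄_m)² = 201.8080  ⇒  Var(R_m) = 201.8080 / 4 = 50.4520
β = Cov / Var(R_m) = 62.9025 / 50.4520 = 1.2468
MRP = 10.11% − 5.56% = 4.55%
E(R) = R_f + β × MRP = 5.56% + 1.2468 × 4.55% = 11.23%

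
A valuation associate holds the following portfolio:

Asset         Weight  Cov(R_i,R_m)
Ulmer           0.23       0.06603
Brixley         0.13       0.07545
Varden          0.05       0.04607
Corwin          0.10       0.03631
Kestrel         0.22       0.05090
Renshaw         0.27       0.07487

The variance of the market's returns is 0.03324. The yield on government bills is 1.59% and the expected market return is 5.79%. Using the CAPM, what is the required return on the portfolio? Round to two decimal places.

β_Ulmer = 0.06603 / 0.03324 = 1.9865
β_Brixley = 0.07545 / 0.03324 = 2.2699
β_Varden = 0.04607 / 0.03324 = 1.3860
β_Corwin = 0.03631 / 0.03324 = 1.0924
β_Kestrel = 0.05090 / 0.03324 = 1.5313
β_Renshaw = 0.07487 / 0.03324 = 2.2524
β_P = Σ w_i β_i = 0.23×1.9865 + 0.13×2.2699 + 0.05×1.3860 + 0.10×1.0924 + 0.22×1.5313 + 0.27×2.2524 = 1.8756
MRP = 5.79% − 1.59% = 4.20%
E(R_P) = R_f + β_P × MRP = 1.59% + 1.8756 × 4.20% = 9.47%

9.47%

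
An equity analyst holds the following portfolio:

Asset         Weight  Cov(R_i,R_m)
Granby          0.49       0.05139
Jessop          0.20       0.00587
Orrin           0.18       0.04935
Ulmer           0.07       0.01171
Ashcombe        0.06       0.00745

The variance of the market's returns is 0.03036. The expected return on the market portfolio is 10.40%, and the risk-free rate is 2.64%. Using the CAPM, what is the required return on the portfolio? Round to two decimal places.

11.97%

β_Granby = 0.05139 / 0.03036 = 1.6927
β_Jessop = 0.00587 / 0.03036 = 0.1933
β_Orrin = 0.04935 / 0.03036 = 1.6255
β_Ulmer = 0.01171 / 0.03036 = 0.3857
β_Ashcombe = 0.00745 / 0.03036 = 0.2454
β_P = Σ w_i β_i = 0.49×1.6927 + 0.20×0.1933 + 0.18×1.6255 + 0.07×0.3857 + 0.06×0.2454 = 1.2024
MRP = 10.40% − 2.64% = 7.76%
E(R_P) = R_f + β_P × MRP = 2.64% + 1.2024 × 7.76% = 11.97%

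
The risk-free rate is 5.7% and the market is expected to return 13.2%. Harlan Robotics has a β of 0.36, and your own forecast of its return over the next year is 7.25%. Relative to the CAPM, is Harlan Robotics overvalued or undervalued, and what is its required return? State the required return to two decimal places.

MRP = 13.2% − 5.7% = 7.50%
Required return = R_f + β·MRP = 5.7% + 0.36 × 7.5% = 8.40%
Forecast 7.25% < required 8.40% → the stock plots below the SML → overvalued.

Overvalued; required return 8.40%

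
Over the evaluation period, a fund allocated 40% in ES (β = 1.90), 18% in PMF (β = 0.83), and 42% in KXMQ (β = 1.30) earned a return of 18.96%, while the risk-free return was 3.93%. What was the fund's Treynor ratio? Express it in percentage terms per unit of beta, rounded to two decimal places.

β_P = 0.40×1.90 + 0.18×0.83 + 0.42×1.30 = 1.4554
Treynor = (R_P − R_f) / β_P = (18.96% − 3.93%) / 1.4554 = 15.03% / 1.4554 = 10.33%

10.33%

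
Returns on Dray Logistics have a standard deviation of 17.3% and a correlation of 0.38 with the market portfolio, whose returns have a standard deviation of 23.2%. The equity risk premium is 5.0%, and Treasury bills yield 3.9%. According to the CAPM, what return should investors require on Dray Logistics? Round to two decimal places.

5.32%

β = ρ × σ_i / σ_m = 0.38 × 17.3% / 23.2% = 0.2834
E(R) = 3.9% + 0.2834 × 5.0% = 5.32%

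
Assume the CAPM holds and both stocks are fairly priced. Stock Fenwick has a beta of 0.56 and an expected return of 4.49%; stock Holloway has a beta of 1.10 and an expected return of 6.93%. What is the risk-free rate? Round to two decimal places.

1.96%

Both satisfy E(R) = R_f + β·MRP, so the slope of the SML is
MRP = (6.93% − 4.49%) / (1.10 − 0.56) = 2.44% / 0.54 = 4.5185%
R_f = E(R_Fenwick) − β_Fenwick·MRP = 4.49% − 0.56 × 4.5185% = 1.9596%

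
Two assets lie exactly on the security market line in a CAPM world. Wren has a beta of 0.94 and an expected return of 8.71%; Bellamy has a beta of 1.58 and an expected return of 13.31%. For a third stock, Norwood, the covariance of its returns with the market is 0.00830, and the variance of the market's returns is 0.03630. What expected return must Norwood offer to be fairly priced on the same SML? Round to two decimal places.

3.60%

MRP = (13.31% − 8.71%) / (1.58 − 0.94) = 7.1875%
R_f = 8.71% − 0.94 × 7.1875% = 1.9538%
β_Norwood = Cov / Var(R_m) = 0.00830 / 0.03630 = 0.2287
E(R_Norwood) = R_f + β × MRP = 1.9538% + 0.2287 × 7.1875% = 3.60%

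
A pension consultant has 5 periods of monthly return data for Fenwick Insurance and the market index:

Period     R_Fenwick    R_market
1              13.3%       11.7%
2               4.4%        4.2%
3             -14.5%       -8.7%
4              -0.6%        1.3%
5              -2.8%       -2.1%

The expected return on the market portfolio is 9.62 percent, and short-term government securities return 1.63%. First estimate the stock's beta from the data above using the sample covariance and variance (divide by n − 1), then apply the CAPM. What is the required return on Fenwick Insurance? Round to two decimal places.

Mean R_i = (13.3 + 4.4 − 14.5 − 0.6 − 2.8) / 5 = -0.0400%
Mean R_m = (11.7 + 4.2 − 8.7 + 1.3 − 2.1) / 5 = 1.2800%
Σ(R_i − R̄_i)(R_m − R̄_m) = 305.5960  ⇒  Cov = 305.5960 / 4 = 76.3990
Σ(R_m − R̄_m)² = 228.1280  ⇒  Var(R_m) = 228.1280 / 4 = 57.0320
β = Cov / Var(R_m) = 76.3990 / 57.0320 = 1.3396
MRP = 9.62% − 1.63% = 7.99%
E(R) = R_f + β × MRP = 1.63% + 1.3396 × 7.99% = 12.33%

12.33%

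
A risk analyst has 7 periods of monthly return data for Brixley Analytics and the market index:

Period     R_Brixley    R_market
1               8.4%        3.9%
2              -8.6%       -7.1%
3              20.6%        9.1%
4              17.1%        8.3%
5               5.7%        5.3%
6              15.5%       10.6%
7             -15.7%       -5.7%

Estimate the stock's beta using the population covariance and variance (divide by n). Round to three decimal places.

Mean R_i = (8.4 − 8.6 + 20.6 + 17.1 + 5.7 + 15.5 − 15.7) / 7 = 6.1429%
Mean R_m = (3.9 − 7.1 + 9.1 + 8.3 + 5.3 + 10.6 − 5.7) / 7 = 3.4857%
Σ(R_i − R̄_i)(R_m − R̄_m) = 557.3243  ⇒  Cov = 557.3243 / 7 = 79.6178
Σ(R_m − R̄_m)² = 305.2086  ⇒  Var(R_m) = 305.2086 / 7 = 43.6012
β = Cov / Var(R_m) = 79.6178 / 43.6012 = 1.8260

1.826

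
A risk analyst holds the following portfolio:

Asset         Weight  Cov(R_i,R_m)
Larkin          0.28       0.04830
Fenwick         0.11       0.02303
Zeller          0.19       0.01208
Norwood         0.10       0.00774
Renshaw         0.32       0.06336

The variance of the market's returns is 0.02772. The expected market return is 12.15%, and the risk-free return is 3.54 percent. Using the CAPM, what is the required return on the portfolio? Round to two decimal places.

β_Larkin = 0.04830 / 0.02772 = 1.7424
β_Fenwick = 0.02303 / 0.02772 = 0.8308
β_Zeller = 0.01208 / 0.02772 = 0.4358
β_Norwood = 0.00774 / 0.02772 = 0.2792
β_Renshaw = 0.06336 / 0.02772 = 2.2857
β_P = Σ w_i β_i = 0.28×1.7424 + 0.11×0.8308 + 0.19×0.4358 + 0.10×0.2792 + 0.32×2.2857 = 1.4214
MRP = 12.15% − 3.54% = 8.61%
E(R_P) = R_f + β_P × MRP = 3.54% + 1.4214 × 8.61% = 15.78%

15.78%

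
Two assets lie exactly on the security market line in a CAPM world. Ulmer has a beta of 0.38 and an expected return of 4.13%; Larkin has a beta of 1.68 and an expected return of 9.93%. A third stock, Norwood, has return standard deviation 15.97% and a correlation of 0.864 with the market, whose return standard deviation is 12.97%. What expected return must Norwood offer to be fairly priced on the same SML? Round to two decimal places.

MRP = (9.93% − 4.13%) / (1.68 − 0.38) = 4.4615%
R_f = 4.13% − 0.38 × 4.4615% = 2.4346%
β_Norwood = ρ·σ_i/σ_m = 0.864 × 15.97 / 12.97 = 1.0638
E(R_Norwood) = R_f + β × MRP = 2.4346% + 1.0638 × 4.4615% = 7.18%

7.18%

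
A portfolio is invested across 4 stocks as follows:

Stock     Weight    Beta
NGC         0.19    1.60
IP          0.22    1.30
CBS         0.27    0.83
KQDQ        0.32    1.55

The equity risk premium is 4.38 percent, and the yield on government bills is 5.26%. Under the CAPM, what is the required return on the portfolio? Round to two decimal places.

β_P = Σ w_i β_i = 0.19×1.60 + 0.22×1.30 + 0.27×0.83 + 0.32×1.55 = 1.3101
E(R_P) = R_f + β_P × MRP = 5.26% + 1.3101 × 4.38% = 11.00%

11.00%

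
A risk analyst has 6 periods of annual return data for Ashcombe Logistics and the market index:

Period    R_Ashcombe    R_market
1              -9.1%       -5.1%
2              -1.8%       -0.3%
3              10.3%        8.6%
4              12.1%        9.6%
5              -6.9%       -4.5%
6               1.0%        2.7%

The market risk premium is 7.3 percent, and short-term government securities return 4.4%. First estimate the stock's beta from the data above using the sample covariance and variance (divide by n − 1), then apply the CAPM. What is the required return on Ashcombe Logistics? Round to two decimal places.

14.46%

Mean R_i = (-9.1 − 1.8 + 10.3 + 12.1 − 6.9 + 1.0) / 6 = 0.9333%
Mean R_m = (-5.1 − 0.3 + 8.6 + 9.6 − 4.5 + 2.7) / 6 = 1.8333%
Σ(R_i − R̄_i)(R_m − R̄_m) = 275.1733  ⇒  Cov = 275.1733 / 5 = 55.0347
Σ(R_m − R̄_m)² = 199.5933  ⇒  Var(R_m) = 199.5933 / 5 = 39.9187
β = Cov / Var(R_m) = 55.0347 / 39.9187 = 1.3787
E(R) = R_f + β × MRP = 4.4% + 1.3787 × 7.3% = 14.46%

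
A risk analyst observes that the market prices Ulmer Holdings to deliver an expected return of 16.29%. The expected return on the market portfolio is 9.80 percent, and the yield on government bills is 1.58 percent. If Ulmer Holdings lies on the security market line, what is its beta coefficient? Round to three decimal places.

1.790

MRP = 9.80% − 1.58% = 8.22%
β = (E(R) − R_f) / MRP = (16.29% − 1.58%) / 8.22% = 14.71% / 8.22% = 1.790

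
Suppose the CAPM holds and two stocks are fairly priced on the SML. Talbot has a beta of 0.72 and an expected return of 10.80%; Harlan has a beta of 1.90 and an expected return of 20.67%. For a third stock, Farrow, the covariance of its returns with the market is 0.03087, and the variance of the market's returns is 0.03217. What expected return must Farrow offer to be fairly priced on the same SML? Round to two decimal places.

MRP = (20.67% − 10.80%) / (1.90 − 0.72) = 8.3644%
R_f = 10.80% − 0.72 × 8.3644% = 4.7776%
β_Farrow = Cov / Var(R_m) = 0.03087 / 0.03217 = 0.9596
E(R_Farrow) = R_f + β × MRP = 4.7776% + 0.9596 × 8.3644% = 12.80%

12.80%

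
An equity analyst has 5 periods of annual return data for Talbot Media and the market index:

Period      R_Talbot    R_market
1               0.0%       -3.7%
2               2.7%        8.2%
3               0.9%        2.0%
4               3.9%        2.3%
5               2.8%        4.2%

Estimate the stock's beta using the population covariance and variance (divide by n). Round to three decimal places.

0.242

Mean R_i = (0.0 + 2.7 + 0.9 + 3.9 + 2.8) / 5 = 2.0600%
Mean R_m = (-3.7 + 8.2 + 2.0 + 2.3 + 4.2) / 5 = 2.6000%
Σ(R_i − R̄_i)(R_m − R̄_m) = 17.8900  ⇒  Cov = 17.8900 / 5 = 3.5780
Σ(R_m − R̄_m)² = 74.0600  ⇒  Var(R_m) = 74.0600 / 5 = 14.8120
β = Cov / Var(R_m) = 3.5780 / 14.8120 = 0.2416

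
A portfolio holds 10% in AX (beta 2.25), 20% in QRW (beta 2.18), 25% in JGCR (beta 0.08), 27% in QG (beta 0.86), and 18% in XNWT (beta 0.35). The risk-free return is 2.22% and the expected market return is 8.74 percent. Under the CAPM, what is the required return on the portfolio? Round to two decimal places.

8.58%

β_P = Σ w_i β_i = 0.10×2.25 + 0.20×2.18 + 0.25×0.08 + 0.27×0.86 + 0.18×0.35 = 0.9762
MRP = 8.74% − 2.22% = 6.52%
E(R_P) = R_f + β_P × MRP = 2.22% + 0.9762 × 6.52% = 8.58%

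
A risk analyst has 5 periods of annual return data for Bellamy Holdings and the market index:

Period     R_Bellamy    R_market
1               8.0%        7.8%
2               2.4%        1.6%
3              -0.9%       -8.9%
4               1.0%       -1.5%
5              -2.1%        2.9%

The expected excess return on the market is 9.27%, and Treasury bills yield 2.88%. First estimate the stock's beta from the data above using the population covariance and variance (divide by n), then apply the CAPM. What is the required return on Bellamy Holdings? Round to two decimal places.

Mean R_i = (8.0 + 2.4 − 0.9 + 1.0 − 2.1) / 5 = 1.6800%
Mean R_m = (7.8 + 1.6 − 8.9 − 1.5 + 2.9) / 5 = 0.3800%
Σ(R_i − R̄_i)(R_m − R̄_m) = 63.4680  ⇒  Cov = 63.4680 / 5 = 12.6936
Σ(R_m − R̄_m)² = 152.5480  ⇒  Var(R_m) = 152.5480 / 5 = 30.5096
β = Cov / Var(R_m) = 12.6936 / 30.5096 = 0.4161
E(R) = R_f + β × MRP = 2.88% + 0.4161 × 9.27% = 6.74%

6.74%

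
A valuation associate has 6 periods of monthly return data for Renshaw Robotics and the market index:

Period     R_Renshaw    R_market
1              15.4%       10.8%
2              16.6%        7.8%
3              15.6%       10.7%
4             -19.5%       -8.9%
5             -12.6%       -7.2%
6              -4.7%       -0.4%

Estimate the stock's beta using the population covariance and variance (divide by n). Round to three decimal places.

Mean R_i = (15.4 + 16.6 + 15.6 − 19.5 − 12.6 − 4.7) / 6 = 1.8000%
Mean R_m = (10.8 + 7.8 + 10.7 − 8.9 − 7.2 − 0.4) / 6 = 2.1333%
Σ(R_i − R̄_i)(R_m − R̄_m) = 705.8300  ⇒  Cov = 705.8300 / 6 = 117.6383
Σ(R_m − R̄_m)² = 395.8733  ⇒  Var(R_m) = 395.8733 / 6 = 65.9789
β = Cov / Var(R_m) = 117.6383 / 65.9789 = 1.7830

1.783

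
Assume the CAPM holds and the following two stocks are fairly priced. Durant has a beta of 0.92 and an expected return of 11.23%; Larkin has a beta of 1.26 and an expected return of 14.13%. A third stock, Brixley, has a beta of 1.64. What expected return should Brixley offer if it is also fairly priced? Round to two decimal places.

17.37%

MRP (SML slope) = (14.13% − 11.23%) / (1.26 − 0.92) = 2.90% / 0.34 = 8.5294%
R_f (intercept) = 11.23% − 0.92 × 8.5294% = 3.3830%
E(R_Brixley) = R_f + β × MRP = 3.3830% + 1.64 × 8.5294% = 17.37%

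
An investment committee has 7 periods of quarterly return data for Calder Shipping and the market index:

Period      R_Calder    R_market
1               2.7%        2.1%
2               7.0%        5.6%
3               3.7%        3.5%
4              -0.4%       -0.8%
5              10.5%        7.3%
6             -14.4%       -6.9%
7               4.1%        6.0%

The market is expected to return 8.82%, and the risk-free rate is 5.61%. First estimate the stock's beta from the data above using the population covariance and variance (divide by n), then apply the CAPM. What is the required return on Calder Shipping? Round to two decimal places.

Mean R_i = (2.7 + 7.0 + 3.7 − 0.4 + 10.5 − 14.4 + 4.1) / 7 = 1.8857%
Mean R_m = (2.1 + 5.6 + 3.5 − 0.8 + 7.3 − 6.9 + 6.0) / 7 = 2.4000%
Σ(R_i − R̄_i)(R_m − R̄_m) = 227.0700  ⇒  Cov = 227.0700 / 7 = 32.4386
Σ(R_m − R̄_m)² = 145.2400  ⇒  Var(R_m) = 145.2400 / 7 = 20.7486
β = Cov / Var(R_m) = 32.4386 / 20.7486 = 1.5634
MRP = 8.82% − 5.61% = 3.21%
E(R) = R_f + β × MRP = 5.61% + 1.5634 × 3.21% = 10.63%

10.63%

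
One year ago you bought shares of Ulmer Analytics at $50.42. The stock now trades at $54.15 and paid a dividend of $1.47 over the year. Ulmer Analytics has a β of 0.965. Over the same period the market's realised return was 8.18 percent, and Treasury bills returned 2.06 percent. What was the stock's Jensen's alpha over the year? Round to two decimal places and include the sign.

Realised HPR = (P1 + D1 − P0) / P0 = (54.15 + 1.47 − 50.42) / 50.42 = 5.20 / 50.42 = 10.3134%
MRP = 8.18% − 2.06% = 6.12%
CAPM required = R_f + β·MRP = 2.06% + 0.965 × 6.12% = 7.96580%
α = realised − required = 10.3134% − 7.96580% = +2.35%

+2.35%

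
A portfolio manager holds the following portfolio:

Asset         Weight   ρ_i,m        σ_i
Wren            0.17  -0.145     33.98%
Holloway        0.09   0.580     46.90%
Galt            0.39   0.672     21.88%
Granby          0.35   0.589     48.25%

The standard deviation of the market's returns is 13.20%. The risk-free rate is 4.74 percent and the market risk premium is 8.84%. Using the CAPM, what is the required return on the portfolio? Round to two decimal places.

16.32%

β_Wren = -0.145 × 33.98% / 13.20% = -0.3733
β_Holloway = 0.580 × 46.90% / 13.20% = 2.0608
β_Galt = 0.672 × 21.88% / 13.20% = 1.1139
β_Granby = 0.589 × 48.25% / 13.20% = 2.1530
β_P = Σ w_i β_i = 0.17×-0.3733 + 0.09×2.0608 + 0.39×1.1139 + 0.35×2.1530 = 1.3100
E(R_P) = R_f + β_P × MRP = 4.74% + 1.3100 × 8.84% = 16.32%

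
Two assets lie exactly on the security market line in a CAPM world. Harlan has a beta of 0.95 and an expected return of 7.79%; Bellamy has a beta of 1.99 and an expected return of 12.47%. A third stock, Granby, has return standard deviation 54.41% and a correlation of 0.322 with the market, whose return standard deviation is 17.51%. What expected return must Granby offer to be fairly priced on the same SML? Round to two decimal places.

MRP = (12.47% − 7.79%) / (1.99 − 0.95) = 4.5000%
R_f = 7.79% − 0.95 × 4.5000% = 3.5150%
β_Granby = ρ·σ_i/σ_m = 0.322 × 54.41 / 17.51 = 1.0006
E(R_Granby) = R_f + β × MRP = 3.5150% + 1.0006 × 4.5000% = 8.02%

8.02%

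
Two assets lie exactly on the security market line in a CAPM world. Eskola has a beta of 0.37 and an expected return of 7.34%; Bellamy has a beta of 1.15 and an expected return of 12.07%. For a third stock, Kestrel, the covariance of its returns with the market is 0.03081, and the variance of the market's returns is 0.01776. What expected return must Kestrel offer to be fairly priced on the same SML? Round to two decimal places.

15.62%

MRP = (12.07% − 7.34%) / (1.15 − 0.37) = 6.0641%
R_f = 7.34% − 0.37 × 6.0641% = 5.0963%
β_Kestrel = Cov / Var(R_m) = 0.03081 / 0.01776 = 1.7348
E(R_Kestrel) = R_f + β × MRP = 5.0963% + 1.7348 × 6.0641% = 15.62%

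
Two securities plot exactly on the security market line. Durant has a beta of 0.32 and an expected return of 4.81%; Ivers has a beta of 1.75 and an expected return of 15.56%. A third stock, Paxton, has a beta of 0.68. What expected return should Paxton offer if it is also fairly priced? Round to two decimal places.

MRP (SML slope) = (15.56% − 4.81%) / (1.75 − 0.32) = 10.75% / 1.43 = 7.5175%
R_f (intercept) = 4.81% − 0.32 × 7.5175% = 2.4044%
E(R_Paxton) = R_f + β × MRP = 2.4044% + 0.68 × 7.5175% = 7.52%

7.52%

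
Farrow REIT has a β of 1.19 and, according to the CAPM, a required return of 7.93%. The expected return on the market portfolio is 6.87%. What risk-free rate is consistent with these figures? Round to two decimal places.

1.29%

E(R) = R_f + β(E(R_m) − R_f) = R_f(1 − β) + β·E(R_m)
7.93% = R_f × (1 − 1.19) + 1.19 × 6.87%
7.93% = R_f × -0.19 + 8.1753%
R_f = (7.93% − 8.1753%) / -0.19 = 1.29%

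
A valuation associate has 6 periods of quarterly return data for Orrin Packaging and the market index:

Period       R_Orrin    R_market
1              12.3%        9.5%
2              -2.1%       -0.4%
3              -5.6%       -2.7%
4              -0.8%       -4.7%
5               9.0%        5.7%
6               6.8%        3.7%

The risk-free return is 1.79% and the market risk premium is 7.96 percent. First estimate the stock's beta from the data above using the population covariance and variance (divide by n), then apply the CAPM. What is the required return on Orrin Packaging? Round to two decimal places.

11.47%

Mean R_i = (12.3 − 2.1 − 5.6 − 0.8 + 9.0 + 6.8) / 6 = 3.2667%
Mean R_m = (9.5 − 0.4 − 2.7 − 4.7 + 5.7 + 3.7) / 6 = 1.8500%
Σ(R_i − R̄_i)(R_m − R̄_m) = 176.7700  ⇒  Cov = 176.7700 / 6 = 29.4617
Σ(R_m − R̄_m)² = 145.4350  ⇒  Var(R_m) = 145.4350 / 6 = 24.2392
β = Cov / Var(R_m) = 29.4617 / 24.2392 = 1.2155
E(R) = R_f + β × MRP = 1.79% + 1.2155 × 7.96% = 11.47%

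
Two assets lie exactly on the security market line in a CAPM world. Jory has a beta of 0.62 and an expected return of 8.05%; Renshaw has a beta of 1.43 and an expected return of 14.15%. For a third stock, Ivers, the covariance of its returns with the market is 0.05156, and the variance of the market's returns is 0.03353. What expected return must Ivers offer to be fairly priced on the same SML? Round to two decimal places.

14.96%

MRP = (14.15% − 8.05%) / (1.43 − 0.62) = 7.5309%
R_f = 8.05% − 0.62 × 7.5309% = 3.3808%
β_Ivers = Cov / Var(R_m) = 0.05156 / 0.03353 = 1.5377
E(R_Ivers) = R_f + β × MRP = 3.3808% + 1.5377 × 7.5309% = 14.96%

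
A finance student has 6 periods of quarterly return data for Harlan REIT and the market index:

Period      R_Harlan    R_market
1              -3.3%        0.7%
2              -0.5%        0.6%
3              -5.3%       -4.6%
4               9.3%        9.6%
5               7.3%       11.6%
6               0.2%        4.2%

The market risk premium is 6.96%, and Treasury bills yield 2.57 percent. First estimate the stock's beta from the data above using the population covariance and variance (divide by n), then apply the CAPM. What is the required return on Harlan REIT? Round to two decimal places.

8.90%

Mean R_i = (-3.3 − 0.5 − 5.3 + 9.3 + 7.3 + 0.2) / 6 = 1.2833%
Mean R_m = (0.7 + 0.6 − 4.6 + 9.6 + 11.6 + 4.2) / 6 = 3.6833%
Σ(R_i − R̄_i)(R_m − R̄_m) = 168.2083  ⇒  Cov = 168.2083 / 6 = 28.0347
Σ(R_m − R̄_m)² = 184.9683  ⇒  Var(R_m) = 184.9683 / 6 = 30.8281
β = Cov / Var(R_m) = 28.0347 / 30.8281 = 0.9094
E(R) = R_f + β × MRP = 2.57% + 0.9094 × 6.96% = 8.90%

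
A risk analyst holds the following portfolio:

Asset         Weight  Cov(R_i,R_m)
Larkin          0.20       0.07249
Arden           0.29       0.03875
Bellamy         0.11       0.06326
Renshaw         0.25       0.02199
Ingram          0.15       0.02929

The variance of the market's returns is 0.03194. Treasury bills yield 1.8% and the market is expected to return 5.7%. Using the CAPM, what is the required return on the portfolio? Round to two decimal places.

7.00%

β_Larkin = 0.07249 / 0.03194 = 2.2696
β_Arden = 0.03875 / 0.03194 = 1.2132
β_Bellamy = 0.06326 / 0.03194 = 1.9806
β_Renshaw = 0.02199 / 0.03194 = 0.6885
β_Ingram = 0.02929 / 0.03194 = 0.9170
β_P = Σ w_i β_i = 0.20×2.2696 + 0.29×1.2132 + 0.11×1.9806 + 0.25×0.6885 + 0.15×0.9170 = 1.3333
MRP = 5.7% − 1.8% = 3.90%
E(R_P) = R_f + β_P × MRP = 1.8% + 1.3333 × 3.9% = 7.00%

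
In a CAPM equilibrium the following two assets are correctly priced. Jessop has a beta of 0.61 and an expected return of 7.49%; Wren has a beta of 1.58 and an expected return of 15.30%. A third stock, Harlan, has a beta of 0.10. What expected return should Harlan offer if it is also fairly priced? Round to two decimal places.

MRP (SML slope) = (15.30% − 7.49%) / (1.58 − 0.61) = 7.81% / 0.97 = 8.0515%
R_f (intercept) = 7.49% − 0.61 × 8.0515% = 2.5786%
E(R_Harlan) = R_f + β × MRP = 2.5786% + 0.10 × 8.0515% = 3.38%

3.38%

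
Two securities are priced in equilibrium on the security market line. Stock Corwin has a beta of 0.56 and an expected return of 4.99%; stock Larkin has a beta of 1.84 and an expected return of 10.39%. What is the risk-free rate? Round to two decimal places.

2.63%

Both satisfy E(R) = R_f + β·MRP, so the slope of the SML is
MRP = (10.39% − 4.99%) / (1.84 − 0.56) = 5.40% / 1.28 = 4.2188%
R_f = E(R_Corwin) − β_Corwin·MRP = 4.99% − 0.56 × 4.2188% = 2.6275%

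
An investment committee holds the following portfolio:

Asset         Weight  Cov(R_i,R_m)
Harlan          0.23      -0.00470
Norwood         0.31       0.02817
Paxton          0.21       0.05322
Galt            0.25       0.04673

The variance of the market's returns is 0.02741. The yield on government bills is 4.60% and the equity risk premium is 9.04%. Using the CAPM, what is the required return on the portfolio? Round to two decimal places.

β_Harlan = -0.00470 / 0.02741 = -0.1715
β_Norwood = 0.02817 / 0.02741 = 1.0277
β_Paxton = 0.05322 / 0.02741 = 1.9416
β_Galt = 0.04673 / 0.02741 = 1.7049
β_P = Σ w_i β_i = 0.23×-0.1715 + 0.31×1.0277 + 0.21×1.9416 + 0.25×1.7049 = 1.1131
E(R_P) = R_f + β_P × MRP = 4.60% + 1.1131 × 9.04% = 14.66%

14.66%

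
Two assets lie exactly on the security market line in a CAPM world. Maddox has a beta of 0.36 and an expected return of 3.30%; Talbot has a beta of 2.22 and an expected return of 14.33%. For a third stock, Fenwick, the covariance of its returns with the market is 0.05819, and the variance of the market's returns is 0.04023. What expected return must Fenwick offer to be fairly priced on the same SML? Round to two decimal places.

MRP = (14.33% − 3.30%) / (2.22 − 0.36) = 5.9301%
R_f = 3.30% − 0.36 × 5.9301% = 1.1652%
β_Fenwick = Cov / Var(R_m) = 0.05819 / 0.04023 = 1.4464
E(R_Fenwick) = R_f + β × MRP = 1.1652% + 1.4464 × 5.9301% = 9.74%

9.74%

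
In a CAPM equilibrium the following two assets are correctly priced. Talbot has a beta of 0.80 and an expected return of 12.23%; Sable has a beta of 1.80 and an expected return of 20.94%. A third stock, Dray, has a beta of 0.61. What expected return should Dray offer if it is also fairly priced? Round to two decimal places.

MRP (SML slope) = (20.94% − 12.23%) / (1.80 − 0.80) = 8.71% / 1.00 = 8.7100%
R_f (intercept) = 12.23% − 0.80 × 8.7100% = 5.2620%
E(R_Dray) = R_f + β × MRP = 5.2620% + 0.61 × 8.7100% = 10.58%

10.58%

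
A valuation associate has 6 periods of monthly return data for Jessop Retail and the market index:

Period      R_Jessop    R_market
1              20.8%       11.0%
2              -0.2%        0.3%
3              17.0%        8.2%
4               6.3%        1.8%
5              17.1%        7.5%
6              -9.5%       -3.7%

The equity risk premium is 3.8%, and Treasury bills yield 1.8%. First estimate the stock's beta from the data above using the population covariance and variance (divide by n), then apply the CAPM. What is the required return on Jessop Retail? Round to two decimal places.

Mean R_i = (20.8 − 0.2 + 17.0 + 6.3 + 17.1 − 9.5) / 6 = 8.5833%
Mean R_m = (11.0 + 0.3 + 8.2 + 1.8 + 7.5 − 3.7) / 6 = 4.1833%
Σ(R_i − R̄_i)(R_m − R̄_m) = 327.4383  ⇒  Cov = 327.4383 / 6 = 54.5731
Σ(R_m − R̄_m)² = 156.5083  ⇒  Var(R_m) = 156.5083 / 6 = 26.0847
β = Cov / Var(R_m) = 54.5731 / 26.0847 = 2.0921
E(R) = R_f + β × MRP = 1.8% + 2.0921 × 3.8% = 9.75%

9.75%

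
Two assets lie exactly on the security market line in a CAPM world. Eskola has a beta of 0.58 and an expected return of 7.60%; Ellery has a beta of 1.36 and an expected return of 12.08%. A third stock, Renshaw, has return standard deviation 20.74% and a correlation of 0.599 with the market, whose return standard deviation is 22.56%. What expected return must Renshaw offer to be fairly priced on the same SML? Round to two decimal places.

7.43%

MRP = (12.08% − 7.60%) / (1.36 − 0.58) = 5.7436%
R_f = 7.60% − 0.58 × 5.7436% = 4.2687%
β_Renshaw = ρ·σ_i/σ_m = 0.599 × 20.74 / 22.56 = 0.5507
E(R_Renshaw) = R_f + β × MRP = 4.2687% + 0.5507 × 5.7436% = 7.43%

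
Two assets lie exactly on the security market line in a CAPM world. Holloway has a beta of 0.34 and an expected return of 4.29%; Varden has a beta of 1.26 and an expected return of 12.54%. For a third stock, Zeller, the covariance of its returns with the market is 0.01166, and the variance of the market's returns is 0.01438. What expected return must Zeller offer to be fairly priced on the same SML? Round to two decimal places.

MRP = (12.54% − 4.29%) / (1.26 − 0.34) = 8.9674%
R_f = 4.29% − 0.34 × 8.9674% = 1.2411%
β_Zeller = Cov / Var(R_m) = 0.01166 / 0.01438 = 0.8108
E(R_Zeller) = R_f + β × MRP = 1.2411% + 0.8108 × 8.9674% = 8.51%

8.51%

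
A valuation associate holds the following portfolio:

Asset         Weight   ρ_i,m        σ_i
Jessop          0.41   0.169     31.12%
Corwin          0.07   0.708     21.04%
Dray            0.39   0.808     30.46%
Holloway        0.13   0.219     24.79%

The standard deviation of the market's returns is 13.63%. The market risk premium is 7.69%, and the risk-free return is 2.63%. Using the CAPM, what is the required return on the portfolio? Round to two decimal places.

β_Jessop = 0.169 × 31.12% / 13.63% = 0.3859
β_Corwin = 0.708 × 21.04% / 13.63% = 1.0929
β_Dray = 0.808 × 30.46% / 13.63% = 1.8057
β_Holloway = 0.219 × 24.79% / 13.63% = 0.3983
β_P = Σ w_i β_i = 0.41×0.3859 + 0.07×1.0929 + 0.39×1.8057 + 0.13×0.3983 = 0.9907
E(R_P) = R_f + β_P × MRP = 2.63% + 0.9907 × 7.69% = 10.25%

10.25%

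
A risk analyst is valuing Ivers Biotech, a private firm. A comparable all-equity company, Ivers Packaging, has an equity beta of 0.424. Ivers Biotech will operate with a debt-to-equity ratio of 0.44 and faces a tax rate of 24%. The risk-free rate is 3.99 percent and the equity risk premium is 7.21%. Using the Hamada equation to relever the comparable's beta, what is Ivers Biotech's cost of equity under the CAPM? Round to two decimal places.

β_L = β_U × [1 + (1 − t)(D/E)] = 0.424 × [1 + (1 − 0.24) × 0.44]
    = 0.424 × [1 + 0.76 × 0.44] = 0.424 × 1.3344 = 0.5658
E(R) = R_f + β_L × MRP = 3.99% + 0.5658 × 7.21% = 8.07%

8.07%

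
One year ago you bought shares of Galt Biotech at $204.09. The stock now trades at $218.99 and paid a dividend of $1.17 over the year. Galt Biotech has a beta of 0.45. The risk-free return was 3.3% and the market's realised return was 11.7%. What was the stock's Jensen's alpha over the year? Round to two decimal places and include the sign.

Realised HPR = (P1 + D1 − P0) / P0 = (218.99 + 1.17 − 204.09) / 204.09 = 16.07 / 204.09 = 7.8740%
MRP = 11.7% − 3.3% = 8.40%
CAPM required = R_f + β·MRP = 3.3% + 0.45 × 8.4% = 7.0800%
α = realised − required = 7.8740% − 7.0800% = +0.79%

+0.79%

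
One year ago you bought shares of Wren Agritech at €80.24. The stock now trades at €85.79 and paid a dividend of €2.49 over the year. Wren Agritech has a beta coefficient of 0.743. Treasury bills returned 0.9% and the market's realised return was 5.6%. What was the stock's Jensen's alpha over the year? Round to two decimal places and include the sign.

+5.63%

Realised HPR = (P1 + D1 − P0) / P0 = (85.79 + 2.49 − 80.24) / 80.24 = 8.04 / 80.24 = 10.0199%
MRP = 5.6% − 0.9% = 4.70%
CAPM required = R_f + β·MRP = 0.9% + 0.743 × 4.7% = 4.3921%
α = realised − required = 10.0199% − 4.3921% = +5.63%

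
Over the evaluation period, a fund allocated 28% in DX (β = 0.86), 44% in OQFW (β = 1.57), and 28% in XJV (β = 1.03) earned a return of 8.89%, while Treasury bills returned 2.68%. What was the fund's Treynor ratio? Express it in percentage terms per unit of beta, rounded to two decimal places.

5.09%

β_P = 0.28×0.86 + 0.44×1.57 + 0.28×1.03 = 1.2200
Treynor = (R_P − R_f) / β_P = (8.89% − 2.68%) / 1.2200 = 6.21% / 1.2200 = 5.09%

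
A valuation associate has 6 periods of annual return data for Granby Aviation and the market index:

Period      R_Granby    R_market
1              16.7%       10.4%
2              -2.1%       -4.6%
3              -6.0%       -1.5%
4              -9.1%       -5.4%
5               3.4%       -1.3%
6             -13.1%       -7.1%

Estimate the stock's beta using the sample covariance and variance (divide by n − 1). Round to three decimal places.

1.587

Mean R_i = (16.7 − 2.1 − 6.0 − 9.1 + 3.4 − 13.1) / 6 = -1.7000%
Mean R_m = (10.4 − 4.6 − 1.5 − 5.4 − 1.3 − 7.1) / 6 = -1.5833%
Σ(R_i − R̄_i)(R_m − R̄_m) = 313.9200  ⇒  Cov = 313.9200 / 5 = 62.7840
Σ(R_m − R̄_m)² = 197.7883  ⇒  Var(R_m) = 197.7883 / 5 = 39.5577
β = Cov / Var(R_m) = 62.7840 / 39.5577 = 1.5871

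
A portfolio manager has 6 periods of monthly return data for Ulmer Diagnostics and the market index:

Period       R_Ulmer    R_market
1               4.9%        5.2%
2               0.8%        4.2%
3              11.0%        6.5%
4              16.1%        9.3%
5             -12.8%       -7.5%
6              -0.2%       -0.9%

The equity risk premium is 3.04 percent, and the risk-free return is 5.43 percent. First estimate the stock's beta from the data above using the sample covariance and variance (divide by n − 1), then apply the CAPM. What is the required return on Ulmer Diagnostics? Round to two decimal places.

10.25%

Mean R_i = (4.9 + 0.8 + 11.0 + 16.1 − 12.8 − 0.2) / 6 = 3.3000%
Mean R_m = (5.2 + 4.2 + 6.5 + 9.3 − 7.5 − 0.9) / 6 = 2.8000%
Σ(R_i − R̄_i)(R_m − R̄_m) = 290.8100  ⇒  Cov = 290.8100 / 5 = 58.1620
Σ(R_m − R̄_m)² = 183.4400  ⇒  Var(R_m) = 183.4400 / 5 = 36.6880
β = Cov / Var(R_m) = 58.1620 / 36.6880 = 1.5853
E(R) = R_f + β × MRP = 5.43% + 1.5853 × 3.04% = 10.25%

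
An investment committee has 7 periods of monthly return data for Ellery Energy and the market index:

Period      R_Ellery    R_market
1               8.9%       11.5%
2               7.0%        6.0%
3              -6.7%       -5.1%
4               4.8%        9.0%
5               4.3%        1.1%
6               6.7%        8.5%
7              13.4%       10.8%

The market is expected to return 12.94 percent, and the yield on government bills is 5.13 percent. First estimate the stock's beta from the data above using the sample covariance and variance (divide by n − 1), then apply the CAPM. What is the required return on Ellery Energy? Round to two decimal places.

Mean R_i = (8.9 + 7.0 − 6.7 + 4.8 + 4.3 + 6.7 + 13.4) / 7 = 5.4857%
Mean R_m = (11.5 + 6.0 − 5.1 + 9.0 + 1.1 + 8.5 + 10.8) / 7 = 5.9714%
Σ(R_i − R̄_i)(R_m − R̄_m) = 198.8171  ⇒  Cov = 198.8171 / 6 = 33.1362
Σ(R_m − R̄_m)² = 215.7543  ⇒  Var(R_m) = 215.7543 / 6 = 35.9591
β = Cov / Var(R_m) = 33.1362 / 35.9591 = 0.9215
MRP = 12.94% − 5.13% = 7.81%
E(R) = R_f + β × MRP = 5.13% + 0.9215 × 7.81% = 12.33%

12.33%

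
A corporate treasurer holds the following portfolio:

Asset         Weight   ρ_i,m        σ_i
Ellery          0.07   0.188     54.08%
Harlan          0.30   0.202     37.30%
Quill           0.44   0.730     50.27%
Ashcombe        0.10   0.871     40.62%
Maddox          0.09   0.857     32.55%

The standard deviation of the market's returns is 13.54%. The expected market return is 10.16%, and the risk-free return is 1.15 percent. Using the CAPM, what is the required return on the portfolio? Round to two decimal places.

β_Ellery = 0.188 × 54.08% / 13.54% = 0.7509
β_Harlan = 0.202 × 37.30% / 13.54% = 0.5565
β_Quill = 0.730 × 50.27% / 13.54% = 2.7103
β_Ashcombe = 0.871 × 40.62% / 13.54% = 2.6130
β_Maddox = 0.857 × 32.55% / 13.54% = 2.0602
β_P = Σ w_i β_i = 0.07×0.7509 + 0.30×0.5565 + 0.44×2.7103 + 0.10×2.6130 + 0.09×2.0602 = 1.8588
MRP = 10.16% − 1.15% = 9.01%
E(R_P) = R_f + β_P × MRP = 1.15% + 1.8588 × 9.01% = 17.90%

17.90%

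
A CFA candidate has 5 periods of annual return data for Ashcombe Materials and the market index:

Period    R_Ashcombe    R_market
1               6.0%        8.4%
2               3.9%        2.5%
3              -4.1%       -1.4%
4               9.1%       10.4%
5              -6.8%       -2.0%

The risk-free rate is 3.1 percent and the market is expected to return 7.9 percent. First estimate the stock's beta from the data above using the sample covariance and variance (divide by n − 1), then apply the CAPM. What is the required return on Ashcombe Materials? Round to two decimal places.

8.59%

Mean R_i = (6.0 + 3.9 − 4.1 + 9.1 − 6.8) / 5 = 1.6200%
Mean R_m = (8.4 + 2.5 − 1.4 + 10.4 − 2.0) / 5 = 3.5800%
Σ(R_i − R̄_i)(R_m − R̄_m) = 145.1320  ⇒  Cov = 145.1320 / 4 = 36.2830
Σ(R_m − R̄_m)² = 126.8480  ⇒  Var(R_m) = 126.8480 / 4 = 31.7120
β = Cov / Var(R_m) = 36.2830 / 31.7120 = 1.1441
MRP = 7.9% − 3.1% = 4.80%
E(R) = R_f + β × MRP = 3.1% + 1.1441 × 4.8% = 8.59%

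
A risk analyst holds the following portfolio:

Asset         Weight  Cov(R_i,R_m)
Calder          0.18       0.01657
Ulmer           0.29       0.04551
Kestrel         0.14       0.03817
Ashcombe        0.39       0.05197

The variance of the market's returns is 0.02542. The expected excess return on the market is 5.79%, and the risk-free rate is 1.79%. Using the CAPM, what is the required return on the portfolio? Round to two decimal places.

11.31%

β_Calder = 0.01657 / 0.02542 = 0.6518
β_Ulmer = 0.04551 / 0.02542 = 1.7903
β_Kestrel = 0.03817 / 0.02542 = 1.5016
β_Ashcombe = 0.05197 / 0.02542 = 2.0445
β_P = Σ w_i β_i = 0.18×0.6518 + 0.29×1.7903 + 0.14×1.5016 + 0.39×2.0445 = 1.6441
E(R_P) = R_f + β_P × MRP = 1.79% + 1.6441 × 5.79% = 11.31%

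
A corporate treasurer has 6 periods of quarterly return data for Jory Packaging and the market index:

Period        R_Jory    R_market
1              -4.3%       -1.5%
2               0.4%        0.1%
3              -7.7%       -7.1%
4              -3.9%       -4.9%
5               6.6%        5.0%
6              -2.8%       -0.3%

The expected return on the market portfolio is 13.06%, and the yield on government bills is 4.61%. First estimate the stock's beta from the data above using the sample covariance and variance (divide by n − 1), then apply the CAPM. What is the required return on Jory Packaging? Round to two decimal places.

13.82%

Mean R_i = (-4.3 + 0.4 − 7.7 − 3.9 + 6.6 − 2.8) / 6 = -1.9500%
Mean R_m = (-1.5 + 0.1 − 7.1 − 4.9 + 5.0 − 0.3) / 6 = -1.4500%
Σ(R_i − R̄_i)(R_m − R̄_m) = 97.1450  ⇒  Cov = 97.1450 / 5 = 19.4290
Σ(R_m − R̄_m)² = 89.1550  ⇒  Var(R_m) = 89.1550 / 5 = 17.8310
β = Cov / Var(R_m) = 19.4290 / 17.8310 = 1.0896
MRP = 13.06% − 4.61% = 8.45%
E(R) = R_f + β × MRP = 4.61% + 1.0896 × 8.45% = 13.82%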